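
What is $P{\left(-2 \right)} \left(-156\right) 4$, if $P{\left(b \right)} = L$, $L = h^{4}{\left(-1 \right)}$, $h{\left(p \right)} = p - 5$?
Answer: $-808704$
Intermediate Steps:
$h{\left(p \right)} = -5 + p$
$L = 1296$ ($L = \left(-5 - 1\right)^{4} = \left(-6\right)^{4} = 1296$)
$P{\left(b \right)} = 1296$
$P{\left(-2 \right)} \left(-156\right) 4 = 1296 \left(-156\right) 4 = \left(-202176\right) 4 = -808704$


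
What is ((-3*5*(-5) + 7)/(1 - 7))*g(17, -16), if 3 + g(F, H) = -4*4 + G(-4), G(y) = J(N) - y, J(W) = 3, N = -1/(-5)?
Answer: 164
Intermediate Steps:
N = ⅕ (N = -1*(-⅕) = ⅕ ≈ 0.20000)
G(y) = 3 - y
g(F, H) = -12 (g(F, H) = -3 + (-4*4 + (3 - 1*(-4))) = -3 + (-16 + (3 + 4)) = -3 + (-16 + 7) = -3 - 9 = -12)
((-3*5*(-5) + 7)/(1 - 7))*g(17, -16) = ((-3*5*(-5) + 7)/(1 - 7))*(-12) = ((-15*(-5) + 7)/(-6))*(-12) = ((75 + 7)*(-⅙))*(-12) = (82*(-⅙))*(-12) = -41/3*(-12) = 164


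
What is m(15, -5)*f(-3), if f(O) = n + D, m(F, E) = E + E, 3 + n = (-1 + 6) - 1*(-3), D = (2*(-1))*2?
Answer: -10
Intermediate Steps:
D = -4 (D = -2*2 = -4)
n = 5 (n = -3 + ((-1 + 6) - 1*(-3)) = -3 + (5 + 3) = -3 + 8 = 5)
m(F, E) = 2*E
f(O) = 1 (f(O) = 5 - 4 = 1)
m(15, -5)*f(-3) = (2*(-5))*1 = -10*1 = -10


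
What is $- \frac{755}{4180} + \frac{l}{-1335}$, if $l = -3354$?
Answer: $\frac{867453}{372020} \approx 2.3317$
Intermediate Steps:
$- \frac{755}{4180} + \frac{l}{-1335} = - \frac{755}{4180} - \frac{3354}{-1335} = \left(-755\right) \frac{1}{4180} - - \frac{1118}{445} = - \frac{151}{836} + \frac{1118}{445} = \frac{867453}{372020}$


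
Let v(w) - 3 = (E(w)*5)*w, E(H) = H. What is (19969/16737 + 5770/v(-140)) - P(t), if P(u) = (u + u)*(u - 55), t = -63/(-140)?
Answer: 16516590995209/328055242200 ≈ 50.347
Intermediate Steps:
t = 9/20 (t = -63*(-1/140) = 9/20 ≈ 0.45000)
v(w) = 3 + 5*w² (v(w) = 3 + (w*5)*w = 3 + (5*w)*w = 3 + 5*w²)
P(u) = 2*u*(-55 + u) (P(u) = (2*u)*(-55 + u) = 2*u*(-55 + u))
(19969/16737 + 5770/v(-140)) - P(t) = (19969/16737 + 5770/(3 + 5*(-140)²)) - 2*9*(-55 + 9/20)/20 = (19969*(1/16737) + 5770/(3 + 5*19600)) - 2*9*(-1091)/(20*20) = (19969/16737 + 5770/(3 + 98000)) - 1*(-9819/200) = (19969/16737 + 5770/98003) + 9819/200 = 2053594397/1640276211 + 9819/200 = 16516590995209/328055242200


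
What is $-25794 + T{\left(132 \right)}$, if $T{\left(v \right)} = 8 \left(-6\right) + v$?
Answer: $-25710$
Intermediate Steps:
$T{\left(v \right)} = -48 + v$
$-25794 + T{\left(132 \right)} = -25794 + \left(-48 + 132\right) = -25794 + 84 = -25710$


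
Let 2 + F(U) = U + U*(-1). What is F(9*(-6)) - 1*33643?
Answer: -33645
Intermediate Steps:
F(U) = -2 (F(U) = -2 + (U + U*(-1)) = -2 + (U - U) = -2 + 0 = -2)
F(9*(-6)) - 1*33643 = -2 - 1*33643 = -2 - 33643 = -33645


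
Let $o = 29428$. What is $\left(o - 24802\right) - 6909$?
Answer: $-2283$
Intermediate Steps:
$\left(o - 24802\right) - 6909 = \left(29428 - 24802\right) - 6909 = 4626 - 6909 = -2283$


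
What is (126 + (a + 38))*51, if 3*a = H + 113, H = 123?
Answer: 12376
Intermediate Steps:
a = 236/3 (a = (123 + 113)/3 = (1/3)*236 = 236/3 ≈ 78.667)
(126 + (a + 38))*51 = (126 + (236/3 + 38))*51 = (126 + 350/3)*51 = (728/3)*51 = 12376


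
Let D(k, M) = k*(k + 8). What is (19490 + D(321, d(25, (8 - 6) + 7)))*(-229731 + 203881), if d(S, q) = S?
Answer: -3233809150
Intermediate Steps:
D(k, M) = k*(8 + k)
(19490 + D(321, d(25, (8 - 6) + 7)))*(-229731 + 203881) = (19490 + 321*(8 + 321))*(-229731 + 203881) = (19490 + 321*329)*(-25850) = (19490 + 105609)*(-25850) = 125099*(-25850) = -3233809150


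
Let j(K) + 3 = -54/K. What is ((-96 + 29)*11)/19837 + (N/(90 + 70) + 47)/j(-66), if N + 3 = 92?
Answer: -1663167143/76174080 ≈ -21.834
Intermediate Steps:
N = 89 (N = -3 + 92 = 89)
j(K) = -3 - 54/K
((-96 + 29)*11)/19837 + (N/(90 + 70) + 47)/j(-66) = ((-96 + 29)*11)/19837 + (89/(90 + 70) + 47)/(-3 - 54/(-66)) = -67*11*(1/19837) + (89/160 + 47)/(-3 - 54*(-1/66)) = -737*1/19837 + (89*(1/160) + 47)/(-3 + 9/11) = -737/19837 + (89/160 + 47)/(-24/11) = -737/19837 + (7609/160)*(-11/24) = -737/19837 - 83699/3840 = -1663167143/76174080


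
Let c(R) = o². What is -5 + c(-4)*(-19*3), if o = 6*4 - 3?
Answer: -25142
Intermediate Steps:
o = 21 (o = 24 - 3 = 21)
c(R) = 441 (c(R) = 21² = 441)
-5 + c(-4)*(-19*3) = -5 + 441*(-19*3) = -5 + 441*(-57) = -5 - 25137 = -25142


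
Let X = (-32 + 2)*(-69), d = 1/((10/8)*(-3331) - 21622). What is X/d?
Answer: -106753005/2 ≈ -5.3377e+7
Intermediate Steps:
d = -4/103143 (d = 1/((10*(⅛))*(-3331) - 21622) = 1/((5/4)*(-3331) - 21622) = 1/(-16655/4 - 21622) = 1/(-103143/4) = -4/103143 ≈ -3.8781e-5)
X = 2070 (X = -30*(-69) = 2070)
X/d = 2070/(-4/103143) = 2070*(-103143/4) = -106753005/2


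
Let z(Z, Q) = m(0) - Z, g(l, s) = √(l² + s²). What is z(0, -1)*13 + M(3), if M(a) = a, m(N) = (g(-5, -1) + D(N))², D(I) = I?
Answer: 341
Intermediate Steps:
m(N) = (N + √26)² (m(N) = (√((-5)² + (-1)²) + N)² = (√(25 + 1) + N)² = (√26 + N)² = (N + √26)²)
z(Z, Q) = 26 - Z (z(Z, Q) = (0 + √26)² - Z = (√26)² - Z = 26 - Z)
z(0, -1)*13 + M(3) = (26 - 1*0)*13 + 3 = (26 + 0)*13 + 3 = 26*13 + 3 = 338 + 3 = 341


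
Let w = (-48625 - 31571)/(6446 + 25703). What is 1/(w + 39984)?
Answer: 32149/1285365420 ≈ 2.5012e-5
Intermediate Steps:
w = -80196/32149 ≈ -2.4945
1/(w + 39984) = 1/(-80196/32149 + 39984) = 1/(1285365420/32149) = 32149/1285365420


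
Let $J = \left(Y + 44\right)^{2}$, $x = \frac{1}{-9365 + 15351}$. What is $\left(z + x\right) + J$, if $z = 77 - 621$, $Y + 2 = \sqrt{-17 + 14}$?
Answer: $\frac{7284963}{5986} + 84 i \sqrt{3} \approx 1217.0 + 145.49 i$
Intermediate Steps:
$x = \frac{1}{5986} \approx 0.00016706$
$Y = -2 + i \sqrt{3}$ ($Y = -2 + \sqrt{-17 + 14} = -2 + \sqrt{-3} = -2 + i \sqrt{3} \approx -2.0 + 1.732 i$)
$J = \left(42 + i \sqrt{3}\right)^{2}$ ($J = \left(\left(-2 + i \sqrt{3}\right) + 44\right)^{2} = \left(42 + i \sqrt{3}\right)^{2} \approx 1761.0 + 145.49 i$)
$z = -544$ ($z = 77 - 621 = -544$)
$\left(z + x\right) + J = \left(-544 + \frac{1}{5986}\right) + \left(42 + i \sqrt{3}\right)^{2} = - \frac{3256383}{5986} + \left(42 + i \sqrt{3}\right)^{2}$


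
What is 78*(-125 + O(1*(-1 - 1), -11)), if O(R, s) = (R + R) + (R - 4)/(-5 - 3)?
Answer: -20007/2 ≈ -10004.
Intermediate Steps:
O(R, s) = ½ + 15*R/8 (O(R, s) = 2*R + (-4 + R)/(-8) = 2*R + (-4 + R)*(-⅛) = 2*R + (½ - R/8) = ½ + 15*R/8)
78*(-125 + O(1*(-1 - 1), -11)) = 78*(-125 + (½ + 15*(1*(-1 - 1))/8)) = 78*(-125 + (½ + 15*(1*(-2))/8)) = 78*(-125 + (½ + (15/8)*(-2))) = 78*(-125 + (½ - 15/4)) = 78*(-125 - 13/4) = 78*(-513/4) = -20007/2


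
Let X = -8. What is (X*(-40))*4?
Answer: 1280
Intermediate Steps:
(X*(-40))*4 = -8*(-40)*4 = 320*4 = 1280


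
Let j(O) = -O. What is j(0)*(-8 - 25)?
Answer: 0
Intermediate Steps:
j(0)*(-8 - 25) = (-1*0)*(-8 - 25) = 0*(-33) = 0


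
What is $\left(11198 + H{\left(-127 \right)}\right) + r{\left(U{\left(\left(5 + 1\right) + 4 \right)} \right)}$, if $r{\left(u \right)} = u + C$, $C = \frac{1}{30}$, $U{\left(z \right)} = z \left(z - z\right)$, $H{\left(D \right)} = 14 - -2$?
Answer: $\frac{336421}{30} \approx 11214.0$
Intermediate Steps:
$H{\left(D \right)} = 16$ ($H{\left(D \right)} = 14 + 2 = 16$)
$U{\left(z \right)} = 0$ ($U{\left(z \right)} = z 0 = 0$)
$C = \frac{1}{30} \approx 0.033333$
$r{\left(u \right)} = \frac{1}{30} + u$ ($r{\left(u \right)} = u + \frac{1}{30} = \frac{1}{30} + u$)
$\left(11198 + H{\left(-127 \right)}\right) + r{\left(U{\left(\left(5 + 1\right) + 4 \right)} \right)} = \left(11198 + 16\right) + \left(\frac{1}{30} + 0\right) = 11214 + \frac{1}{30} = \frac{336421}{30}$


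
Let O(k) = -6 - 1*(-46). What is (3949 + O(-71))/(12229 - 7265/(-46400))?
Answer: 37017920/113486573 ≈ 0.32619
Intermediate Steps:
O(k) = 40 (O(k) = -6 + 46 = 40)
(3949 + O(-71))/(12229 - 7265/(-46400)) = (3949 + 40)/(12229 - 7265/(-46400)) = 3989/(12229 - 7265*(-1/46400)) = 3989/(12229 + 1453/9280) = 3989/(113486573/9280) = 3989*(9280/113486573) = 37017920/113486573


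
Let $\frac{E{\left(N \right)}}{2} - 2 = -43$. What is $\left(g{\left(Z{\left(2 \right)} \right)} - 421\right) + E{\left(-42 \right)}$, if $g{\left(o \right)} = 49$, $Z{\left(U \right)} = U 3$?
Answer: $-454$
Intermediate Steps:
$Z{\left(U \right)} = 3 U$
$E{\left(N \right)} = -82$ ($E{\left(N \right)} = 4 + 2 \left(-43\right) = 4 - 86 = -82$)
$\left(g{\left(Z{\left(2 \right)} \right)} - 421\right) + E{\left(-42 \right)} = \left(49 - 421\right) - 82 = -372 - 82 = -454$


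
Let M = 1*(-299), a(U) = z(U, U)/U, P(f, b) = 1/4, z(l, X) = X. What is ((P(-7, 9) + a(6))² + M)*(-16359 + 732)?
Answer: 74368893/16 ≈ 4.6481e+6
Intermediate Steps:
P(f, b) = ¼
a(U) = 1 (a(U) = U/U = 1)
M = -299
((P(-7, 9) + a(6))² + M)*(-16359 + 732) = ((¼ + 1)² - 299)*(-16359 + 732) = ((5/4)² - 299)*(-15627) = (25/16 - 299)*(-15627) = -4759/16*(-15627) = 74368893/16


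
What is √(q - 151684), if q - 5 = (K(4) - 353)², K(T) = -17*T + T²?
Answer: √12346 ≈ 111.11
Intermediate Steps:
K(T) = T² - 17*T
q = 164030 (q = 5 + (4*(-17 + 4) - 353)² = 5 + (4*(-13) - 353)² = 5 + (-52 - 353)² = 5 + (-405)² = 5 + 164025 = 164030)
√(q - 151684) = √(164030 - 151684) = √12346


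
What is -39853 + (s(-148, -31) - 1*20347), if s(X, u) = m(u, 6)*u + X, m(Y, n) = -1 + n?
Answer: -60503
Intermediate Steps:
s(X, u) = X + 5*u (s(X, u) = (-1 + 6)*u + X = 5*u + X = X + 5*u)
-39853 + (s(-148, -31) - 1*20347) = -39853 + ((-148 + 5*(-31)) - 1*20347) = -39853 + ((-148 - 155) - 20347) = -39853 + (-303 - 20347) = -39853 - 20650 = -60503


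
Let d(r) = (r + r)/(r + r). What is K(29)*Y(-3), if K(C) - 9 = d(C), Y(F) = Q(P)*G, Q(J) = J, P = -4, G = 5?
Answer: -200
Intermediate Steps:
Y(F) = -20 (Y(F) = -4*5 = -20)
d(r) = 1 (d(r) = (2*r)/((2*r)) = (2*r)*(1/(2*r)) = 1)
K(C) = 10 (K(C) = 9 + 1 = 10)
K(29)*Y(-3) = 10*(-20) = -200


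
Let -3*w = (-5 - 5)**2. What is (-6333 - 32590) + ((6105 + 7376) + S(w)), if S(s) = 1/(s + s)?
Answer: -5088403/200 ≈ -25442.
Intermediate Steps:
w = -100/3 (w = -(-5 - 5)**2/3 = -1/3*(-10)**2 = -1/3*100 = -100/3 ≈ -33.333)
S(s) = 1/(2*s)
(-6333 - 32590) + ((6105 + 7376) + S(w)) = (-6333 - 32590) + ((6105 + 7376) + 1/(2*(-100/3))) = -38923 + (13481 + (1/2)*(-3/100)) = -38923 + (13481 - 3/200) = -38923 + 2696197/200 = -5088403/200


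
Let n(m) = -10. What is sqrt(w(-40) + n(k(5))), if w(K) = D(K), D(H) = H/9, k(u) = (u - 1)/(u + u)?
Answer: I*sqrt(130)/3 ≈ 3.8006*I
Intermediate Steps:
k(u) = (-1 + u)/(2*u) (k(u) = (-1 + u)/((2*u)) = (-1 + u)*(1/(2*u)) = (-1 + u)/(2*u))
D(H) = H/9 (D(H) = H*(1/9) = H/9)
w(K) = K/9
sqrt(w(-40) + n(k(5))) = sqrt((1/9)*(-40) - 10) = sqrt(-40/9 - 10) = sqrt(-130/9) = I*sqrt(130)/3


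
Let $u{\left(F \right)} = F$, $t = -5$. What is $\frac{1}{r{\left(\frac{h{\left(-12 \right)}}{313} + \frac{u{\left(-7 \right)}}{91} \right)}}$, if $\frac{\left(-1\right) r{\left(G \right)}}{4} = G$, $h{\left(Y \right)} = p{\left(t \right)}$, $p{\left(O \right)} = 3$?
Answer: $\frac{4069}{1096} \approx 3.7126$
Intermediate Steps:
$h{\left(Y \right)} = 3$
$r{\left(G \right)} = - 4 G$
$\frac{1}{r{\left(\frac{h{\left(-12 \right)}}{313} + \frac{u{\left(-7 \right)}}{91} \right)}} = \frac{1}{\left(-4\right) \left(\frac{3}{313} - \frac{7}{91}\right)} = \frac{1}{\left(-4\right) \left(3 \cdot \frac{1}{313} - \frac{1}{13}\right)} = \frac{1}{\left(-4\right) \left(\frac{3}{313} - \frac{1}{13}\right)} = \frac{1}{\left(-4\right) \left(- \frac{274}{4069}\right)} = \frac{1}{\frac{1096}{4069}} = \frac{4069}{1096}$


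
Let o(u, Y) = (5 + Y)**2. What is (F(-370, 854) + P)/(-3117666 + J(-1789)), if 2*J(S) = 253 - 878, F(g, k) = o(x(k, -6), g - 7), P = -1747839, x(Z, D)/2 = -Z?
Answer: 3218910/6235957 ≈ 0.51619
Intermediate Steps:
x(Z, D) = -2*Z (x(Z, D) = 2*(-Z) = -2*Z)
F(g, k) = (-2 + g)**2 (F(g, k) = (5 + (g - 7))**2 = (5 + (-7 + g))**2 = (-2 + g)**2)
J(S) = -625/2 (J(S) = (253 - 878)/2 = (1/2)*(-625) = -625/2)
(F(-370, 854) + P)/(-3117666 + J(-1789)) = ((-2 - 370)**2 - 1747839)/(-3117666 - 625/2) = ((-372)**2 - 1747839)/(-6235957/2) = (138384 - 1747839)*(-2/6235957) = -1609455*(-2/6235957) = 3218910/6235957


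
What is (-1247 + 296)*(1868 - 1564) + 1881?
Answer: -287223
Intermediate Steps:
(-1247 + 296)*(1868 - 1564) + 1881 = -951*304 + 1881 = -289104 + 1881 = -287223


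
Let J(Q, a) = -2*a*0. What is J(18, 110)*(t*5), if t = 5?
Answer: 0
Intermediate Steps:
J(Q, a) = 0
J(18, 110)*(t*5) = 0*(5*5) = 0*25 = 0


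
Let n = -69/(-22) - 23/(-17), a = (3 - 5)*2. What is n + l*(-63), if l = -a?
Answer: -92569/374 ≈ -247.51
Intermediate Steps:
a = -4 (a = -2*2 = -4)
n = 1679/374 (n = -69*(-1/22) - 23*(-1/17) = 69/22 + 23/17 = 1679/374 ≈ 4.4893)
l = 4 (l = -1*(-4) = 4)
n + l*(-63) = 1679/374 + 4*(-63) = 1679/374 - 252 = -92569/374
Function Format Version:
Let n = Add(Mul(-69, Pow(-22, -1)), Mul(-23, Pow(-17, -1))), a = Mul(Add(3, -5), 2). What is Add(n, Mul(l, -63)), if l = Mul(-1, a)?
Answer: Rational(-92569, 374) ≈ -247.51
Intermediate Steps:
a = -4 (a = Mul(-2, 2) = -4)
n = Rational(1679, 374) (n = Add(Mul(-69, Rational(-1, 22)), Mul(-23, Rational(-1, 17))) = Add(Rational(69, 22), Rational(23, 17)) = Rational(1679, 374) ≈ 4.4893)
l = 4 (l = Mul(-1, -4) = 4)
Add(n, Mul(l, -63)) = Add(Rational(1679, 374), Mul(4, -63)) = Add(Rational(1679, 374), -252) = Rational(-92569, 374)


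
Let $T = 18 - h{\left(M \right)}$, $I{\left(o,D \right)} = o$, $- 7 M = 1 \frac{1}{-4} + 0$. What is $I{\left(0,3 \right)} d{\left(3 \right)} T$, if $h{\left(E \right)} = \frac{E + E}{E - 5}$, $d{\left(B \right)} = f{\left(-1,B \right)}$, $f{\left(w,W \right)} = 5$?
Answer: $0$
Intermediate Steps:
$M = \frac{1}{28}$ ($M = - \frac{1 \frac{1}{-4} + 0}{7} = - \frac{1 \left(- \frac{1}{4}\right) + 0}{7} = - \frac{- \frac{1}{4} + 0}{7} = \left(- \frac{1}{7}\right) \left(- \frac{1}{4}\right) = \frac{1}{28} \approx 0.035714$)
$d{\left(B \right)} = 5$
$h{\left(E \right)} = \frac{2 E}{-5 + E}$
$T = \frac{2504}{139}$ ($T = 18 - 2 \cdot \frac{1}{28} \frac{1}{-5 + \frac{1}{28}} = 18 - 2 \cdot \frac{1}{28} \frac{1}{- \frac{139}{28}} = 18 - 2 \cdot \frac{1}{28} \left(- \frac{28}{139}\right) = 18 - - \frac{2}{139} = 18 + \frac{2}{139} = \frac{2504}{139} \approx 18.014$)
$I{\left(0,3 \right)} d{\left(3 \right)} T = 0 \cdot 5 \cdot \frac{2504}{139} = 0 \cdot \frac{2504}{139} = 0$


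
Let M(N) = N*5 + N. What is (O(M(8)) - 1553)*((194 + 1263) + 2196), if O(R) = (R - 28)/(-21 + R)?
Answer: -153100883/27 ≈ -5.6704e+6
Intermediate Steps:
M(N) = 6*N (M(N) = 5*N + N = 6*N)
O(R) = (-28 + R)/(-21 + R)
(O(M(8)) - 1553)*((194 + 1263) + 2196) = ((-28 + 6*8)/(-21 + 6*8) - 1553)*((194 + 1263) + 2196) = ((-28 + 48)/(-21 + 48) - 1553)*(1457 + 2196) = (20/27 - 1553)*3653 = -41911/27*3653 = -153100883/27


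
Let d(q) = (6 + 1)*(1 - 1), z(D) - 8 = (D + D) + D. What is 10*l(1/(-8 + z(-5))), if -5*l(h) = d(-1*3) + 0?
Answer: 0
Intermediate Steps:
z(D) = 8 + 3*D (z(D) = 8 + ((D + D) + D) = 8 + (2*D + D) = 8 + 3*D)
d(q) = 0 (d(q) = 7*0 = 0)
l(h) = 0 (l(h) = -(0 + 0)/5 = -⅕*0 = 0)
10*l(1/(-8 + z(-5))) = 10*0 = 0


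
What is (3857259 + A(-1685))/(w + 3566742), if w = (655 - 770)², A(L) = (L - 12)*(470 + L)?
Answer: 5919114/3579967 ≈ 1.6534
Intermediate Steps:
A(L) = (-12 + L)*(470 + L)
w = 13225 (w = (-115)² = 13225)
(3857259 + A(-1685))/(w + 3566742) = (3857259 + (-5640 + (-1685)² + 458*(-1685)))/(13225 + 3566742) = (3857259 + (-5640 + 2839225 - 771730))/3579967 = (3857259 + 2061855)*(1/3579967) = 5919114*(1/3579967) = 5919114/3579967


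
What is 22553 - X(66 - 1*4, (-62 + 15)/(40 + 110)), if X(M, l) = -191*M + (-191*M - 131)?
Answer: 46368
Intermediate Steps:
X(M, l) = -131 - 382*M (X(M, l) = -191*M + (-131 - 191*M) = -131 - 382*M)
22553 - X(66 - 1*4, (-62 + 15)/(40 + 110)) = 22553 - (-131 - 382*(66 - 1*4)) = 22553 - (-131 - 382*(66 - 4)) = 22553 - (-131 - 382*62) = 22553 - (-131 - 23684) = 22553 - 1*(-23815) = 22553 + 23815 = 46368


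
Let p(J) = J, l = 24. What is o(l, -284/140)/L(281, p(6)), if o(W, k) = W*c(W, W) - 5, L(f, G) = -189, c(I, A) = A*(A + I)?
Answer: -3949/27 ≈ -146.26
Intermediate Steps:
o(W, k) = -5 + 2*W**3 (o(W, k) = W*(W*(W + W)) - 5 = W*(W*(2*W)) - 5 = W*(2*W**2) - 5 = 2*W**3 - 5 = -5 + 2*W**3)
o(l, -284/140)/L(281, p(6)) = (-5 + 2*24**3)/(-189) = (-5 + 2*13824)*(-1/189) = (-5 + 27648)*(-1/189) = 27643*(-1/189) = -3949/27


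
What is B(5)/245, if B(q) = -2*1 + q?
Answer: 3/245 ≈ 0.012245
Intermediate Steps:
B(q) = -2 + q
B(5)/245 = (-2 + 5)/245 = (1/245)*3 = 3/245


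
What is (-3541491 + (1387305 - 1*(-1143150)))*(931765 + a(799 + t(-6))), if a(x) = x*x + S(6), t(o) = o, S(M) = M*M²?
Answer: -1578055319880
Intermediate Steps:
S(M) = M³
a(x) = 216 + x² (a(x) = x*x + 6³ = x² + 216 = 216 + x²)
(-3541491 + (1387305 - 1*(-1143150)))*(931765 + a(799 + t(-6))) = (-3541491 + (1387305 - 1*(-1143150)))*(931765 + (216 + (799 - 6)²)) = (-3541491 + (1387305 + 1143150))*(931765 + (216 + 793²)) = (-3541491 + 2530455)*(931765 + (216 + 628849)) = -1011036*(931765 + 629065) = -1011036*1560830 = -1578055319880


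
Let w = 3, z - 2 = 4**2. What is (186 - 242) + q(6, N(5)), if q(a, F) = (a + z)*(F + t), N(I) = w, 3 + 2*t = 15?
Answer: 160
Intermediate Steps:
t = 6 (t = -3/2 + (1/2)*15 = -3/2 + 15/2 = 6)
z = 18 (z = 2 + 4**2 = 2 + 16 = 18)
N(I) = 3
q(a, F) = (6 + F)*(18 + a) (q(a, F) = (a + 18)*(F + 6) = (18 + a)*(6 + F) = (6 + F)*(18 + a))
(186 - 242) + q(6, N(5)) = (186 - 242) + (108 + 6*6 + 18*3 + 3*6) = -56 + (108 + 36 + 54 + 18) = -56 + 216 = 160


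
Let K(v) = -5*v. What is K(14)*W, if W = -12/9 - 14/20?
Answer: 427/3 ≈ 142.33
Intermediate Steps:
W = -61/30 (W = -12*1/9 - 14*1/20 = -4/3 - 7/10 = -61/30 ≈ -2.0333)
K(14)*W = -5*14*(-61/30) = -70*(-61/30) = 427/3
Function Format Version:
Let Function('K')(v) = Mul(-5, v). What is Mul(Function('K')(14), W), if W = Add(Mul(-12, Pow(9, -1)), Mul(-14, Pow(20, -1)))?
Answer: Rational(427, 3) ≈ 142.33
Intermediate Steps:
W = Rational(-61, 30) (W = Add(Mul(-12, Rational(1, 9)), Mul(-14, Rational(1, 20))) = Add(Rational(-4, 3), Rational(-7, 10)) = Rational(-61, 30) ≈ -2.0333)
Mul(Function('K')(14), W) = Mul(Mul(-5, 14), Rational(-61, 30)) = Mul(-70, Rational(-61, 30)) = Rational(427, 3)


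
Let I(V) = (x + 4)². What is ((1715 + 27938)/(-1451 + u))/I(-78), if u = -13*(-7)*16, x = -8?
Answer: 29653/80 ≈ 370.66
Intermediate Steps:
I(V) = 16 (I(V) = (-8 + 4)² = (-4)² = 16)
u = 1456 (u = 91*16 = 1456)
((1715 + 27938)/(-1451 + u))/I(-78) = ((1715 + 27938)/(-1451 + 1456))/16 = (29653/5)*(1/16) = 29653/80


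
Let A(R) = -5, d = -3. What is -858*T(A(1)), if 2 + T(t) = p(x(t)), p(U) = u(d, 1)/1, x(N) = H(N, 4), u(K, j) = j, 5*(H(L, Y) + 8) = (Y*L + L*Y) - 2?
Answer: 858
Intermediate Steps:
H(L, Y) = -42/5 + 2*L*Y/5 (H(L, Y) = -8 + ((Y*L + L*Y) - 2)/5 = -8 + ((L*Y + L*Y) - 2)/5 = -8 + (2*L*Y - 2)/5 = -8 + (-2 + 2*L*Y)/5 = -8 + (-2/5 + 2*L*Y/5) = -42/5 + 2*L*Y/5)
x(N) = -42/5 + 8*N/5 (x(N) = -42/5 + (2/5)*N*4 = -42/5 + 8*N/5)
p(U) = 1 (p(U) = 1/1 = 1*1 = 1)
T(t) = -1 (T(t) = -2 + 1 = -1)
-858*T(A(1)) = -858*(-1) = 858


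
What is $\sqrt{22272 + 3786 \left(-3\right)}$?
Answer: $\sqrt{10914} \approx 104.47$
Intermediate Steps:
$\sqrt{22272 + 3786 \left(-3\right)} = \sqrt{22272 - 11358} = \sqrt{10914}$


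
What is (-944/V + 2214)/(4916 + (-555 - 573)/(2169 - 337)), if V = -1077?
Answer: 546261638/1212295971 ≈ 0.45060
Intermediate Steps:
(-944/V + 2214)/(4916 + (-555 - 573)/(2169 - 337)) = (-944/(-1077) + 2214)/(4916 + (-555 - 573)/(2169 - 337)) = (-944*(-1/1077) + 2214)/(4916 - 1128/1832) = (944/1077 + 2214)/(4916 - 1128*1/1832) = 2385422/(1077*(4916 - 141/229)) = 2385422/(1077*(1125623/229)) = (2385422/1077)*(229/1125623) = 546261638/1212295971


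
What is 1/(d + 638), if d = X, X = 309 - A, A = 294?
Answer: 1/653 ≈ 0.0015314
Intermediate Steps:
X = 15 (X = 309 - 1*294 = 309 - 294 = 15)
d = 15
1/(d + 638) = 1/(15 + 638) = 1/653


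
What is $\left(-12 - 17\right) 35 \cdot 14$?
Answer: $-14210$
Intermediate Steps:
$\left(-12 - 17\right) 35 \cdot 14 = \left(-29\right) 35 \cdot 14 = \left(-1015\right) 14 = -14210$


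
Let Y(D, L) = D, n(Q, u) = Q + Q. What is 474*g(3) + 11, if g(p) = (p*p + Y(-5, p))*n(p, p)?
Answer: 11387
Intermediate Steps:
n(Q, u) = 2*Q
g(p) = 2*p*(-5 + p**2) (g(p) = (p*p - 5)*(2*p) = (p**2 - 5)*(2*p) = (-5 + p**2)*(2*p) = 2*p*(-5 + p**2))
474*g(3) + 11 = 474*(2*3*(-5 + 3**2)) + 11 = 474*(2*3*(-5 + 9)) + 11 = 474*(2*3*4) + 11 = 474*24 + 11 = 11376 + 11 = 11387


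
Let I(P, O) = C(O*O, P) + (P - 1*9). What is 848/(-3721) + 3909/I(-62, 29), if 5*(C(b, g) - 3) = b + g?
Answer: 72354673/1633519 ≈ 44.294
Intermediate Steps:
C(b, g) = 3 + b/5 + g/5 (C(b, g) = 3 + (b + g)/5 = 3 + (b/5 + g/5) = 3 + b/5 + g/5)
I(P, O) = -6 + O**2/5 + 6*P/5 (I(P, O) = (3 + (O*O)/5 + P/5) + (P - 1*9) = (3 + O**2/5 + P/5) + (P - 9) = (3 + P/5 + O**2/5) + (-9 + P) = -6 + O**2/5 + 6*P/5)
848/(-3721) + 3909/I(-62, 29) = 848/(-3721) + 3909/(-6 + (1/5)*29**2 + (6/5)*(-62)) = 848*(-1/3721) + 3909/(-6 + (1/5)*841 - 372/5) = -848/3721 + 3909/(-6 + 841/5 - 372/5) = -848/3721 + 3909/(439/5) = -848/3721 + 3909*(5/439) = -848/3721 + 19545/439 = 72354673/1633519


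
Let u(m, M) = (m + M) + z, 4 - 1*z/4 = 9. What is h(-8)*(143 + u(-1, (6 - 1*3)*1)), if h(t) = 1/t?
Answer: -125/8 ≈ -15.625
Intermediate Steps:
z = -20 (z = 16 - 4*9 = 16 - 36 = -20)
h(t) = 1/t
u(m, M) = -20 + M + m (u(m, M) = (m + M) - 20 = (M + m) - 20 = -20 + M + m)
h(-8)*(143 + u(-1, (6 - 1*3)*1)) = (143 + (-20 + (6 - 1*3)*1 - 1))/(-8) = -(143 + (-20 + (6 - 3)*1 - 1))/8 = -(143 + (-20 + 3*1 - 1))/8 = -(143 + (-20 + 3 - 1))/8 = -(143 - 18)/8 = -1/8*125 = -125/8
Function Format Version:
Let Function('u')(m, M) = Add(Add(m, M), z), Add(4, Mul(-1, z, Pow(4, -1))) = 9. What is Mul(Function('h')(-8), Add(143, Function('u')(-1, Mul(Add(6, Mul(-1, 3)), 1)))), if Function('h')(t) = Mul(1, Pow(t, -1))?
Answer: Rational(-125, 8) ≈ -15.625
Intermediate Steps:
z = -20 (z = Add(16, Mul(-4, 9)) = Add(16, -36) = -20)
Function('h')(t) = Pow(t, -1)
Function('u')(m, M) = Add(-20, M, m) (Function('u')(m, M) = Add(Add(m, M), -20) = Add(Add(M, m), -20) = Add(-20, M, m))
Mul(Function('h')(-8), Add(143, Function('u')(-1, Mul(Add(6, Mul(-1, 3)), 1)))) = Mul(Pow(-8, -1), Add(143, Add(-20, Mul(Add(6, Mul(-1, 3)), 1), -1))) = Mul(Rational(-1, 8), Add(143, Add(-20, Mul(Add(6, -3), 1), -1))) = Mul(Rational(-1, 8), Add(143, Add(-20, Mul(3, 1), -1))) = Mul(Rational(-1, 8), Add(143, Add(-20, 3, -1))) = Mul(Rational(-1, 8), Add(143, -18)) = Mul(Rational(-1, 8), 125) = Rational(-125, 8)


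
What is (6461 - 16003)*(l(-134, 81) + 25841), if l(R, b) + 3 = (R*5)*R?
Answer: -1103226956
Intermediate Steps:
l(R, b) = -3 + 5*R**2 (l(R, b) = -3 + (R*5)*R = -3 + (5*R)*R = -3 + 5*R**2)
(6461 - 16003)*(l(-134, 81) + 25841) = (6461 - 16003)*((-3 + 5*(-134)**2) + 25841) = -9542*((-3 + 5*17956) + 25841) = -9542*((-3 + 89780) + 25841) = -9542*(89777 + 25841) = -9542*115618 = -1103226956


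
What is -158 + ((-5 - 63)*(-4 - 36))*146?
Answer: 396962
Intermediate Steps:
-158 + ((-5 - 63)*(-4 - 36))*146 = -158 - 68*(-40)*146 = -158 + 2720*146 = -158 + 397120 = 396962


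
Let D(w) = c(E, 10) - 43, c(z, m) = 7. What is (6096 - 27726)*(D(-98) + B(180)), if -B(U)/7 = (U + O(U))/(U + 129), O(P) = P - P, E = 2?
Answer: 866880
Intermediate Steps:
O(P) = 0
B(U) = -7*U/(129 + U) (B(U) = -7*(U + 0)/(U + 129) = -7*U/(129 + U))
D(w) = -36 (D(w) = 7 - 43 = -36)
(6096 - 27726)*(D(-98) + B(180)) = (6096 - 27726)*(-36 - 7*180/(129 + 180)) = -21630*(-36 - 7*180/309) = -21630*(-36 - 7*180*1/309) = -21630*(-36 - 420/103) = -21630*(-4128/103) = 866880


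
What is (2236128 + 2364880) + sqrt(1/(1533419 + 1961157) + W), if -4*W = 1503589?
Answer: 4601008 + I*sqrt(286905019032587465)/873644 ≈ 4.601e+6 + 613.1*I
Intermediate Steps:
W = -1503589/4 (W = -1/4*1503589 = -1503589/4 ≈ -3.7590e+5)
(2236128 + 2364880) + sqrt(1/(1533419 + 1961157) + W) = (2236128 + 2364880) + sqrt(1/(1533419 + 1961157) - 1503589/4) = 4601008 + sqrt(1/3494576 - 1503589/4) = 4601008 + sqrt(-1313601508315/3494576) = 4601008 + I*sqrt(286905019032587465)/873644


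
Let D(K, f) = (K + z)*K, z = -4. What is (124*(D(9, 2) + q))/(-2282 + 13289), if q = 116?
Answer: 19964/11007 ≈ 1.8138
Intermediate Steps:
D(K, f) = K*(-4 + K) (D(K, f) = (K - 4)*K = (-4 + K)*K = K*(-4 + K))
(124*(D(9, 2) + q))/(-2282 + 13289) = (124*(9*(-4 + 9) + 116))/(-2282 + 13289) = (124*(9*5 + 116))/11007 = (124*(45 + 116))*(1/11007) = (124*161)*(1/11007) = 19964*(1/11007) = 19964/11007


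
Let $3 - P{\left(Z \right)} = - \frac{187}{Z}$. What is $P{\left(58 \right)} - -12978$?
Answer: $\frac{753085}{58} \approx 12984.0$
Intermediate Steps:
$P{\left(Z \right)} = 3 + \frac{187}{Z}$ ($P{\left(Z \right)} = 3 - - \frac{187}{Z} = 3 + \frac{187}{Z}$)
$P{\left(58 \right)} - -12978 = \left(3 + \frac{187}{58}\right) - -12978 = \left(3 + 187 \cdot \frac{1}{58}\right) + 12978 = \left(3 + \frac{187}{58}\right) + 12978 = \frac{361}{58} + 12978 = \frac{753085}{58}$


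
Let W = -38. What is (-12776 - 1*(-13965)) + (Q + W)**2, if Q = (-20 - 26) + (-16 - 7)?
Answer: 12638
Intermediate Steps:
Q = -69 (Q = -46 - 23 = -69)
(-12776 - 1*(-13965)) + (Q + W)**2 = (-12776 - 1*(-13965)) + (-69 - 38)**2 = (-12776 + 13965) + (-107)**2 = 1189 + 11449 = 12638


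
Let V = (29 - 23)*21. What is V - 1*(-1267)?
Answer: 1393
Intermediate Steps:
V = 126 (V = 6*21 = 126)
V - 1*(-1267) = 126 - 1*(-1267) = 126 + 1267 = 1393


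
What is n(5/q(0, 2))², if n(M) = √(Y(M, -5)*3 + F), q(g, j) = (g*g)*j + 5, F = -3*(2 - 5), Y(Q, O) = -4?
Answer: -3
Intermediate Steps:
F = 9 (F = -3*(-3) = 9)
q(g, j) = 5 + j*g² (q(g, j) = g²*j + 5 = j*g² + 5 = 5 + j*g²)
n(M) = I*√3 (n(M) = √(-4*3 + 9) = √(-12 + 9) = √(-3) = I*√3)
n(5/q(0, 2))² = (I*√3)² = -3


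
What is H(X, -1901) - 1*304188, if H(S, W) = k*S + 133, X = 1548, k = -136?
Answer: -514583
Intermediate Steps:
H(S, W) = 133 - 136*S (H(S, W) = -136*S + 133 = 133 - 136*S)
H(X, -1901) - 1*304188 = (133 - 136*1548) - 1*304188 = (133 - 210528) - 304188 = -210395 - 304188 = -514583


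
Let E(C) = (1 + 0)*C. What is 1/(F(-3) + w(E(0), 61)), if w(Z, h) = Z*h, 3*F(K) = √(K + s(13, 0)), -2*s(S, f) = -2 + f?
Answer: -3*I*√2/2 ≈ -2.1213*I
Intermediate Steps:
s(S, f) = 1 - f/2 (s(S, f) = -(-2 + f)/2 = 1 - f/2)
F(K) = √(1 + K)/3 (F(K) = √(K + (1 - ½*0))/3 = √(K + (1 + 0))/3 = √(K + 1)/3 = √(1 + K)/3)
E(C) = C (E(C) = 1*C = C)
1/(F(-3) + w(E(0), 61)) = 1/(√(1 - 3)/3 + 0*61) = 1/(√(-2)/3 + 0) = 1/((I*√2)/3 + 0) = 1/(I*√2/3 + 0) = 1/(I*√2/3) = -3*I*√2/2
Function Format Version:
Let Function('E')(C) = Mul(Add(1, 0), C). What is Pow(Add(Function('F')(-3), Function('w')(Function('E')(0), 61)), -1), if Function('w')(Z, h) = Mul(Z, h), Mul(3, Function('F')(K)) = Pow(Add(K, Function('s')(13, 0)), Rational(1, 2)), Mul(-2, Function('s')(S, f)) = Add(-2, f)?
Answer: Mul(Rational(-3, 2), I, Pow(2, Rational(1, 2))) ≈ Mul(-2.1213, I)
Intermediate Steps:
Function('s')(S, f) = Add(1, Mul(Rational(-1, 2), f)) (Function('s')(S, f) = Mul(Rational(-1, 2), Add(-2, f)) = Add(1, Mul(Rational(-1, 2), f)))
Function('F')(K) = Mul(Rational(1, 3), Pow(Add(1, K), Rational(1, 2))) (Function('F')(K) = Mul(Rational(1, 3), Pow(Add(K, Add(1, Mul(Rational(-1, 2), 0))), Rational(1, 2))) = Mul(Rational(1, 3), Pow(Add(K, Add(1, 0)), Rational(1, 2))) = Mul(Rational(1, 3), Pow(Add(K, 1), Rational(1, 2))) = Mul(Rational(1, 3), Pow(Add(1, K), Rational(1, 2))))
Function('E')(C) = C (Function('E')(C) = Mul(1, C) = C)
Pow(Add(Function('F')(-3), Function('w')(Function('E')(0), 61)), -1) = Pow(Add(Mul(Rational(1, 3), Pow(Add(1, -3), Rational(1, 2))), Mul(0, 61)), -1) = Pow(Add(Mul(Rational(1, 3), Pow(-2, Rational(1, 2))), 0), -1) = Pow(Add(Mul(Rational(1, 3), Mul(I, Pow(2, Rational(1, 2)))), 0), -1) = Pow(Add(Mul(Rational(1, 3), I, Pow(2, Rational(1, 2))), 0), -1) = Pow(Mul(Rational(1, 3), I, Pow(2, Rational(1, 2))), -1) = Mul(Rational(-3, 2), I, Pow(2, Rational(1, 2)))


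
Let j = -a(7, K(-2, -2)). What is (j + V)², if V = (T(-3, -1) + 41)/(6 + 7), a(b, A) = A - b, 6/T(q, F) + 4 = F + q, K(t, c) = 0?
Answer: 275625/2704 ≈ 101.93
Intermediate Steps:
T(q, F) = 6/(-4 + F + q) (T(q, F) = 6/(-4 + (F + q)) = 6/(-4 + F + q))
j = 7 (j = -(0 - 1*7) = -(0 - 7) = -1*(-7) = 7)
V = 161/52 (V = (6/(-4 - 1 - 3) + 41)/(6 + 7) = (6/(-8) + 41)/13 = (6*(-⅛) + 41)*(1/13) = (-¾ + 41)*(1/13) = (161/4)*(1/13) = 161/52 ≈ 3.0962)
(j + V)² = (7 + 161/52)² = (525/52)² = 275625/2704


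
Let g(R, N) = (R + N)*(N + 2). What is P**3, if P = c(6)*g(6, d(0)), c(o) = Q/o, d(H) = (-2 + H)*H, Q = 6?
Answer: 1728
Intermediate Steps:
d(H) = H*(-2 + H)
g(R, N) = (2 + N)*(N + R) (g(R, N) = (N + R)*(2 + N) = (2 + N)*(N + R))
c(o) = 6/o
P = 12 (P = (6/6)*((0*(-2 + 0))**2 + 2*(0*(-2 + 0)) + 2*6 + (0*(-2 + 0))*6) = (6*(1/6))*((0*(-2))**2 + 2*(0*(-2)) + 12 + (0*(-2))*6) = 1*(0**2 + 2*0 + 12 + 0*6) = 1*(0 + 0 + 12 + 0) = 1*12 = 12)
P**3 = 12**3 = 1728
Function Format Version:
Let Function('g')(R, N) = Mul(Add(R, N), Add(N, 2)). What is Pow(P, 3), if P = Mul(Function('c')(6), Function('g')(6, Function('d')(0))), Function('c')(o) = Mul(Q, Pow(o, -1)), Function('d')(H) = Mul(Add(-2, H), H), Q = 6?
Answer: 1728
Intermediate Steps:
Function('d')(H) = Mul(H, Add(-2, H))
Function('g')(R, N) = Mul(Add(2, N), Add(N, R)) (Function('g')(R, N) = Mul(Add(N, R), Add(2, N)) = Mul(Add(2, N), Add(N, R)))
Function('c')(o) = Mul(6, Pow(o, -1))
P = 12 (P = Mul(Mul(6, Pow(6, -1)), Add(Pow(Mul(0, Add(-2, 0)), 2), Mul(2, Mul(0, Add(-2, 0))), Mul(2, 6), Mul(Mul(0, Add(-2, 0)), 6))) = Mul(Mul(6, Rational(1, 6)), Add(Pow(Mul(0, -2), 2), Mul(2, Mul(0, -2)), 12, Mul(Mul(0, -2), 6))) = Mul(1, Add(Pow(0, 2), Mul(2, 0), 12, Mul(0, 6))) = Mul(1, Add(0, 0, 12, 0)) = Mul(1, 12) = 12)
Pow(P, 3) = Pow(12, 3) = 1728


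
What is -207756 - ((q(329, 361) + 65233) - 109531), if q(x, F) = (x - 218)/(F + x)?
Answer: -37595377/230 ≈ -1.6346e+5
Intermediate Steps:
q(x, F) = (-218 + x)/(F + x)
-207756 - ((q(329, 361) + 65233) - 109531) = -207756 - (((-218 + 329)/(361 + 329) + 65233) - 109531) = -207756 - ((111/690 + 65233) - 109531) = -207756 - (((1/690)*111 + 65233) - 109531) = -207756 - ((37/230 + 65233) - 109531) = -207756 - (15003627/230 - 109531) = -207756 - 1*(-10188503/230) = -207756 + 10188503/230 = -37595377/230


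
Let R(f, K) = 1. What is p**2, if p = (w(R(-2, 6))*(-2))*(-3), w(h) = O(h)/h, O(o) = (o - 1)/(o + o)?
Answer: 0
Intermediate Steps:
O(o) = (-1 + o)/(2*o) (O(o) = (-1 + o)/((2*o)) = (-1 + o)*(1/(2*o)) = (-1 + o)/(2*o))
w(h) = (-1 + h)/(2*h**2) (w(h) = ((-1 + h)/(2*h))/h = (-1 + h)/(2*h**2))
p = 0 (p = (((1/2)*(-1 + 1)/1**2)*(-2))*(-3) = (((1/2)*1*0)*(-2))*(-3) = (0*(-2))*(-3) = 0*(-3) = 0)
p**2 = 0**2 = 0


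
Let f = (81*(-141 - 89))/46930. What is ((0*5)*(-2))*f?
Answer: 0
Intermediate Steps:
f = -1863/4693 (f = (81*(-230))*(1/46930) = -18630*1/46930 = -1863/4693 ≈ -0.39697)
((0*5)*(-2))*f = ((0*5)*(-2))*(-1863/4693) = (0*(-2))*(-1863/4693) = 0*(-1863/4693) = 0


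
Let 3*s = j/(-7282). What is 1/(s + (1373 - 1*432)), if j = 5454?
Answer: 3641/3425272 ≈ 0.0010630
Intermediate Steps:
s = -909/3641 (s = (5454/(-7282))/3 = (5454*(-1/7282))/3 = (⅓)*(-2727/3641) = -909/3641 ≈ -0.24966)
1/(s + (1373 - 1*432)) = 1/(-909/3641 + (1373 - 1*432)) = 1/(-909/3641 + (1373 - 432)) = 1/(-909/3641 + 941) = 1/(3425272/3641) = 3641/3425272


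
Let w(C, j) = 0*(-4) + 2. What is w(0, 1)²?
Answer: 4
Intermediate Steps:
w(C, j) = 2 (w(C, j) = 0 + 2 = 2)
w(0, 1)² = 2² = 4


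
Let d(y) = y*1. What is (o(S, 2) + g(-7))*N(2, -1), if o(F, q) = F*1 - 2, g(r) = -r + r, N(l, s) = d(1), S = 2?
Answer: 0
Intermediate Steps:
d(y) = y
N(l, s) = 1
g(r) = 0
o(F, q) = -2 + F (o(F, q) = F - 2 = -2 + F)
(o(S, 2) + g(-7))*N(2, -1) = ((-2 + 2) + 0)*1 = (0 + 0)*1 = 0*1 = 0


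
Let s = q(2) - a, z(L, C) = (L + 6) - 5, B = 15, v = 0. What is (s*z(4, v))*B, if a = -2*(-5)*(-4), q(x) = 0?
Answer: 3000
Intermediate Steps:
z(L, C) = 1 + L (z(L, C) = (6 + L) - 5 = 1 + L)
a = -40 (a = 10*(-4) = -40)
s = 40 (s = 0 - 1*(-40) = 0 + 40 = 40)
(s*z(4, v))*B = (40*(1 + 4))*15 = (40*5)*15 = 200*15 = 3000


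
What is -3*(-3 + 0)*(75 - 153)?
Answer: -702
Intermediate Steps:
-3*(-3 + 0)*(75 - 153) = -3*(-3)*(-78) = -(-9)*(-78) = -1*702 = -702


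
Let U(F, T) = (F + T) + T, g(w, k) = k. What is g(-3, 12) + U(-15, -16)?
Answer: -35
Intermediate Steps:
U(F, T) = F + 2*T
g(-3, 12) + U(-15, -16) = 12 + (-15 + 2*(-16)) = 12 + (-15 - 32) = 12 - 47 = -35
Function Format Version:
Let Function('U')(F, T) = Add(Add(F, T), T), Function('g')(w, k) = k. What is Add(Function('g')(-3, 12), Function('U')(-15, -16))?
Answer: -35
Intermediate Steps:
Function('U')(F, T) = Add(F, Mul(2, T))
Add(Function('g')(-3, 12), Function('U')(-15, -16)) = Add(12, Add(-15, Mul(2, -16))) = Add(12, Add(-15, -32)) = Add(12, -47) = -35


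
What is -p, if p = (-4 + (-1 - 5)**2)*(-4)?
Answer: 128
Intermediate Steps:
p = -128 (p = (-4 + (-6)**2)*(-4) = (-4 + 36)*(-4) = 32*(-4) = -128)
-p = -1*(-128) = 128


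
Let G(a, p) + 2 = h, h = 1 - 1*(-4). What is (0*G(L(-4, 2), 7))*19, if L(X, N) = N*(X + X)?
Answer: 0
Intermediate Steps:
h = 5 (h = 1 + 4 = 5)
L(X, N) = 2*N*X (L(X, N) = N*(2*X) = 2*N*X)
G(a, p) = 3 (G(a, p) = -2 + 5 = 3)
(0*G(L(-4, 2), 7))*19 = (0*3)*19 = 0*19 = 0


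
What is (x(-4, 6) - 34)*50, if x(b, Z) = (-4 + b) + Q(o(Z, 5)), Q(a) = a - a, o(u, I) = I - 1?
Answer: -2100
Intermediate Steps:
o(u, I) = -1 + I
Q(a) = 0
x(b, Z) = -4 + b (x(b, Z) = (-4 + b) + 0 = -4 + b)
(x(-4, 6) - 34)*50 = ((-4 - 4) - 34)*50 = (-8 - 34)*50 = -42*50 = -2100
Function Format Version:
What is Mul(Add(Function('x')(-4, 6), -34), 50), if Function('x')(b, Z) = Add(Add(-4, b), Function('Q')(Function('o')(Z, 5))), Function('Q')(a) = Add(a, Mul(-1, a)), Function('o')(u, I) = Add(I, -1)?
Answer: -2100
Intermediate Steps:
Function('o')(u, I) = Add(-1, I)
Function('Q')(a) = 0
Function('x')(b, Z) = Add(-4, b) (Function('x')(b, Z) = Add(Add(-4, b), 0) = Add(-4, b))
Mul(Add(Function('x')(-4, 6), -34), 50) = Mul(Add(Add(-4, -4), -34), 50) = Mul(Add(-8, -34), 50) = Mul(-42, 50) = -2100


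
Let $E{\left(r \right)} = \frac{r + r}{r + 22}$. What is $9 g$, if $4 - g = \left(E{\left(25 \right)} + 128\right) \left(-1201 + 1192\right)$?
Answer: $\frac{493038}{47} \approx 10490.0$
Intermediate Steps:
$E{\left(r \right)} = \frac{2 r}{22 + r}$
$g = \frac{54782}{47}$ ($g = 4 - \left(2 \cdot 25 \frac{1}{22 + 25} + 128\right) \left(-1201 + 1192\right) = 4 - \left(2 \cdot 25 \cdot \frac{1}{47} + 128\right) \left(-9\right) = 4 - \left(\frac{50}{47} + 128\right) \left(-9\right) = 4 - \frac{6066}{47} \left(-9\right) = 4 - - \frac{54594}{47} = 4 + \frac{54594}{47} = \frac{54782}{47} \approx 1165.6$)
$9 g = 9 \cdot \frac{54782}{47} = \frac{493038}{47}$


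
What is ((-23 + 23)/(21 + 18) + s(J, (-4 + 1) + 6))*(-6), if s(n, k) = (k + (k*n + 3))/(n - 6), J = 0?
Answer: 6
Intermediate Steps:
s(n, k) = (3 + k + k*n)/(-6 + n) (s(n, k) = (k + (3 + k*n))/(-6 + n) = (3 + k + k*n)/(-6 + n))
((-23 + 23)/(21 + 18) + s(J, (-4 + 1) + 6))*(-6) = ((-23 + 23)/(21 + 18) + (3 + ((-4 + 1) + 6) + ((-4 + 1) + 6)*0)/(-6 + 0))*(-6) = (0/39 + (3 + (-3 + 6) + (-3 + 6)*0)/(-6))*(-6) = (0*(1/39) - (3 + 3 + 3*0)/6)*(-6) = (0 - (3 + 3 + 0)/6)*(-6) = (0 - ⅙*6)*(-6) = (0 - 1)*(-6) = -1*(-6) = 6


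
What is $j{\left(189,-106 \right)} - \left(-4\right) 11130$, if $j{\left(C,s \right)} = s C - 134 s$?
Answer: $38690$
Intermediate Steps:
$j{\left(C,s \right)} = - 134 s + C s$ ($j{\left(C,s \right)} = C s - 134 s = - 134 s + C s$)
$j{\left(189,-106 \right)} - \left(-4\right) 11130 = - 106 \left(-134 + 189\right) - \left(-4\right) 11130 = \left(-106\right) 55 - -44520 = -5830 + 44520 = 38690$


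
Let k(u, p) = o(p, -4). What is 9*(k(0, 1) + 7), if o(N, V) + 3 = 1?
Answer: 45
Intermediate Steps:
o(N, V) = -2 (o(N, V) = -3 + 1 = -2)
k(u, p) = -2
9*(k(0, 1) + 7) = 9*(-2 + 7) = 9*5 = 45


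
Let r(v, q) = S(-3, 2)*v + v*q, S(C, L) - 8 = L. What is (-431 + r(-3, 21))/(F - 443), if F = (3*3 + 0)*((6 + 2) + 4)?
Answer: 524/335 ≈ 1.5642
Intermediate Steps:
S(C, L) = 8 + L
r(v, q) = 10*v + q*v (r(v, q) = (8 + 2)*v + v*q = 10*v + q*v)
F = 108 (F = (9 + 0)*(8 + 4) = 9*12 = 108)
(-431 + r(-3, 21))/(F - 443) = (-431 - 3*(10 + 21))/(108 - 443) = (-431 - 3*31)/(-335) = (-431 - 93)*(-1/335) = -524*(-1/335) = 524/335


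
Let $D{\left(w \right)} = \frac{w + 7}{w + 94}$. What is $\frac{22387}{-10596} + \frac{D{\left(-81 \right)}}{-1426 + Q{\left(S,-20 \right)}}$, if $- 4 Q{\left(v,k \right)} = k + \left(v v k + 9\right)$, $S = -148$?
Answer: $- \frac{41947052471}{19853481492} \approx -2.1128$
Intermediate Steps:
$Q{\left(v,k \right)} = - \frac{9}{4} - \frac{k}{4} - \frac{k v^{2}}{4}$ ($Q{\left(v,k \right)} = - \frac{k + \left(v v k + 9\right)}{4} = - \frac{k + \left(v^{2} k + 9\right)}{4} = - \frac{k + \left(k v^{2} + 9\right)}{4} = - \frac{k + \left(9 + k v^{2}\right)}{4} = - \frac{9 + k + k v^{2}}{4} = - \frac{9}{4} - \frac{k}{4} - \frac{k v^{2}}{4}$)
$D{\left(w \right)} = \frac{7 + w}{94 + w}$
$\frac{22387}{-10596} + \frac{D{\left(-81 \right)}}{-1426 + Q{\left(S,-20 \right)}} = \frac{22387}{-10596} + \frac{\frac{1}{94 - 81} \left(7 - 81\right)}{-1426 - \left(- \frac{11}{4} - 109520\right)} = 22387 \left(- \frac{1}{10596}\right) + \frac{\frac{1}{13} \left(-74\right)}{-1426 - \left(- \frac{11}{4} - 109520\right)} = - \frac{22387}{10596} + \frac{\frac{1}{13} \left(-74\right)}{-1426 + \left(- \frac{9}{4} + 5 + 109520\right)} = - \frac{22387}{10596} - \frac{74}{13 \left(-1426 + \frac{438091}{4}\right)} = - \frac{22387}{10596} - \frac{74}{13 \cdot \frac{432387}{4}} = - \frac{22387}{10596} - \frac{296}{5621031} = - \frac{41947052471}{19853481492}$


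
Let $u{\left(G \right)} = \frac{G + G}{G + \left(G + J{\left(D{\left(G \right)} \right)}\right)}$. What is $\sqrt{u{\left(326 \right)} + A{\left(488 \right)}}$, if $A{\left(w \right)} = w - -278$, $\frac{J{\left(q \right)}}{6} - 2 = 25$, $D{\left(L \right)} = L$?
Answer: $\frac{2 \sqrt{31754954}}{407} \approx 27.691$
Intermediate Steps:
$J{\left(q \right)} = 162$ ($J{\left(q \right)} = 12 + 6 \cdot 25 = 12 + 150 = 162$)
$u{\left(G \right)} = \frac{2 G}{162 + 2 G}$ ($u{\left(G \right)} = \frac{G + G}{G + \left(G + 162\right)} = \frac{2 G}{G + \left(162 + G\right)} = \frac{2 G}{162 + 2 G}$)
$A{\left(w \right)} = 278 + w$ ($A{\left(w \right)} = w + 278 = 278 + w$)
$\sqrt{u{\left(326 \right)} + A{\left(488 \right)}} = \sqrt{\frac{326}{81 + 326} + \left(278 + 488\right)} = \sqrt{\frac{326}{407} + 766} = \sqrt{\frac{312088}{407}} = \frac{2 \sqrt{31754954}}{407}$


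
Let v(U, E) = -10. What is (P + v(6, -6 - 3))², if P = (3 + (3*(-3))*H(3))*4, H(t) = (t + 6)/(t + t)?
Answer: 2704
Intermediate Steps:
H(t) = (6 + t)/(2*t) (H(t) = (6 + t)/((2*t)) = (6 + t)*(1/(2*t)) = (6 + t)/(2*t))
P = -42 (P = (3 + (3*(-3))*((½)*(6 + 3)/3))*4 = (3 - 9*9/(2*3))*4 = (3 - 9*3/2)*4 = (3 - 27/2)*4 = -21/2*4 = -42)
(P + v(6, -6 - 3))² = (-42 - 10)² = (-52)² = 2704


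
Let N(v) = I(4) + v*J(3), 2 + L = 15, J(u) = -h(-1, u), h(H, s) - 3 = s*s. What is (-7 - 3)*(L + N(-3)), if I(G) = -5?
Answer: -440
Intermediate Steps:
h(H, s) = 3 + s**2 (h(H, s) = 3 + s*s = 3 + s**2)
J(u) = -3 - u**2 (J(u) = -(3 + u**2) = -3 - u**2)
L = 13 (L = -2 + 15 = 13)
N(v) = -5 - 12*v (N(v) = -5 + v*(-3 - 1*3**2) = -5 + v*(-3 - 1*9) = -5 + v*(-3 - 9) = -5 + v*(-12) = -5 - 12*v)
(-7 - 3)*(L + N(-3)) = (-7 - 3)*(13 + (-5 - 12*(-3))) = -10*(13 + (-5 + 36)) = -10*(13 + 31) = -10*44 = -440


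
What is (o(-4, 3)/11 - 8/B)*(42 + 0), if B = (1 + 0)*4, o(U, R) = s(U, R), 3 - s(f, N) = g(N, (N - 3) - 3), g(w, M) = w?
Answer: -84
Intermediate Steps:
s(f, N) = 3 - N
o(U, R) = 3 - R
B = 4 (B = 1*4 = 4)
(o(-4, 3)/11 - 8/B)*(42 + 0) = ((3 - 1*3)/11 - 8/4)*(42 + 0) = ((3 - 3)*(1/11) - 8*1/4)*42 = (0*(1/11) - 2)*42 = (0 - 2)*42 = -2*42 = -84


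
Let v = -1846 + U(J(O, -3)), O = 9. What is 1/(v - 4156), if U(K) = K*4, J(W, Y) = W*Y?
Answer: -1/6110 ≈ -0.00016367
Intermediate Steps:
U(K) = 4*K
v = -1954 (v = -1846 + 4*(9*(-3)) = -1846 + 4*(-27) = -1846 - 108 = -1954)
1/(v - 4156) = 1/(-1954 - 4156) = 1/(-6110) = -1/6110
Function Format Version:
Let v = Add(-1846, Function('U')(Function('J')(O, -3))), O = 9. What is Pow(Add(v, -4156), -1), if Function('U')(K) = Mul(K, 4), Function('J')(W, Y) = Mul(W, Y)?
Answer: Rational(-1, 6110) ≈ -0.00016367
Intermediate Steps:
Function('U')(K) = Mul(4, K)
v = -1954 (v = Add(-1846, Mul(4, Mul(9, -3))) = Add(-1846, Mul(4, -27)) = Add(-1846, -108) = -1954)
Pow(Add(v, -4156), -1) = Pow(Add(-1954, -4156), -1) = Pow(-6110, -1) = Rational(-1, 6110)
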